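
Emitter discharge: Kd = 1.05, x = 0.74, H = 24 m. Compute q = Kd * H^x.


q = Kd * H^x = 1.05 * 24^0.74 = 1.05 * 10.504039

11.0292 L/h


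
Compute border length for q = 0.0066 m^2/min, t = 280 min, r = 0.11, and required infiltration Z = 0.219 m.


L = q*t/((1+r)*Z)
L = 0.0066*280/((1+0.11)*0.219)
L = 1.848/0.24309

7.6021 m


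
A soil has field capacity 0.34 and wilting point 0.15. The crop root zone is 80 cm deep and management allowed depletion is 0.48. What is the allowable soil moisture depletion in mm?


SMD = (FC - PWP) * d * MAD * 10
SMD = (0.34 - 0.15) * 80 * 0.48 * 10
SMD = 0.1900 * 80 * 0.48 * 10

72.9600 mm


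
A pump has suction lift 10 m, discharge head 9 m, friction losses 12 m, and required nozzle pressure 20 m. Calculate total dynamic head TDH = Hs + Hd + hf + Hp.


TDH = Hs + Hd + hf + Hp = 10 + 9 + 12 + 20 = 51

51 m


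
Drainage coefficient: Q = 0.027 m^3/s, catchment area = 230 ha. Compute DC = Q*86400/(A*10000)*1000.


DC = Q * 86400 / (A * 10000) * 1000
DC = 0.027 * 86400 / (230 * 10000) * 1000
DC = 2332800.0000 / 2300000

1.0143 mm/day


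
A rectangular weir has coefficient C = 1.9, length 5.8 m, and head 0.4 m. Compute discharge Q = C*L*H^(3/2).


Q = C * L * H^(3/2) = 1.9 * 5.8 * 0.4^1.5 = 1.9 * 5.8 * 0.252982

2.7879 m^3/s


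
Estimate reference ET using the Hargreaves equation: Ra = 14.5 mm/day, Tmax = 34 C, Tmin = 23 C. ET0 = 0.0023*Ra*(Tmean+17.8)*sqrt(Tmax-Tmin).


Tmean = (Tmax + Tmin)/2 = (34 + 23)/2 = 28.5
ET0 = 0.0023 * 14.5 * (28.5 + 17.8) * sqrt(34 - 23)
ET0 = 0.0023 * 14.5 * 46.3 * 3.316625

5.1212 mm/day


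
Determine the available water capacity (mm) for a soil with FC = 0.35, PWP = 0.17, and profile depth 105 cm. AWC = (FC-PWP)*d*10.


AWC = (FC - PWP) * d * 10
AWC = (0.35 - 0.17) * 105 * 10
AWC = 0.1800 * 105 * 10

189.0000 mm


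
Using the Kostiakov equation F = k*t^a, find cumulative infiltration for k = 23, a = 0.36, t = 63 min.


F = k * t^a = 23 * 63^0.36
F = 23 * 4.443883

102.2093 mm


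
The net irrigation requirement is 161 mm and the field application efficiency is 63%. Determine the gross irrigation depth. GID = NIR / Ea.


Ea = 63% = 0.63
GID = NIR / Ea = 161 / 0.63 = 255.5556 mm

255.5556 mm


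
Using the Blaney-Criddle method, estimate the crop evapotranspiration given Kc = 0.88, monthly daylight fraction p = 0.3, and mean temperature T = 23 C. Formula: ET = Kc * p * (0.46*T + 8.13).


ET = Kc * p * (0.46*T + 8.13)
ET = 0.88 * 0.3 * (0.46*23 + 8.13)
ET = 0.88 * 0.3 * 18.7100

4.9394 mm/day


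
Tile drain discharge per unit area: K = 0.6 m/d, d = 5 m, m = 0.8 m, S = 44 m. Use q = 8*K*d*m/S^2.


q = 8*K*d*m/S^2
q = 8*0.6*5*0.8/44^2
q = 19.2000 / 1936

0.0099 m/d


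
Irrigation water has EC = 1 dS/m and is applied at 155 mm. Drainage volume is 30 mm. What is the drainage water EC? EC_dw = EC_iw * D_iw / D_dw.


EC_dw = EC_iw * D_iw / D_dw
EC_dw = 1 * 155 / 30
EC_dw = 155 / 30

5.1667 dS/m


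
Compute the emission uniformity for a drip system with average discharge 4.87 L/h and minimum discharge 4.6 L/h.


EU = (q_min/q_avg)*100 = (4.6/4.87)*100 = 94.4559%

94.4559 %


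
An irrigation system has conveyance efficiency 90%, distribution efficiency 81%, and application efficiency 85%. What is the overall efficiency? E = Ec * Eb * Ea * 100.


Ec = 0.9, Eb = 0.81, Ea = 0.85
E = 0.9 * 0.81 * 0.85 * 100 = 61.9650%

61.9650 %


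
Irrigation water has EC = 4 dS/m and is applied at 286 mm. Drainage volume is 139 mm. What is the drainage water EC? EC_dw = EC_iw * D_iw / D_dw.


EC_dw = EC_iw * D_iw / D_dw
EC_dw = 4 * 286 / 139
EC_dw = 1144 / 139

8.2302 dS/m


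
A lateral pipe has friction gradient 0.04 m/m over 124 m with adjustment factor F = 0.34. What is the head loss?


hf = J * L * F = 0.04 * 124 * 0.34 = 1.6864 m

1.6864 m


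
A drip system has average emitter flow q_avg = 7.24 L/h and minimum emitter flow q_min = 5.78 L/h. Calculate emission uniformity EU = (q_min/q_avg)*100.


EU = (q_min/q_avg)*100 = (5.78/7.24)*100 = 79.8343%

79.8343 %


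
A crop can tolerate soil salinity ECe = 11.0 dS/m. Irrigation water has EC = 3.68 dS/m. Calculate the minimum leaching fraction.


LR = ECiw / (5*ECe - ECiw)
LR = 3.68 / (5*11.0 - 3.68)
LR = 3.68 / 51.3200

0.0717


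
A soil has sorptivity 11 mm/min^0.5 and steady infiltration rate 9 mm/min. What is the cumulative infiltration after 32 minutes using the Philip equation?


F = S*sqrt(t) + A*t
F = 11*sqrt(32) + 9*32
F = 11*5.656854 + 288

350.2254 mm


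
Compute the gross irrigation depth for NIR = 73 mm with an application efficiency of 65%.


Ea = 65% = 0.65
GID = NIR / Ea = 73 / 0.65 = 112.3077 mm

112.3077 mm


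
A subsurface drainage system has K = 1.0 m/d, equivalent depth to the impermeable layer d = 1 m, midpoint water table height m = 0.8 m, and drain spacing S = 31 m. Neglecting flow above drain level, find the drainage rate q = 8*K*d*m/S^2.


q = 8*K*d*m/S^2
q = 8*1.0*1*0.8/31^2
q = 6.4000 / 961

0.0067 m/d


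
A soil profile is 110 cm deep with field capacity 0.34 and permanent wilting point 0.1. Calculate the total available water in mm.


AWC = (FC - PWP) * d * 10
AWC = (0.34 - 0.1) * 110 * 10
AWC = 0.2400 * 110 * 10

264.0000 mm


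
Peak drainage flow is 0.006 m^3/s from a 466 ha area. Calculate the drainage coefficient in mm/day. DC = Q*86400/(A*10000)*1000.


DC = Q * 86400 / (A * 10000) * 1000
DC = 0.006 * 86400 / (466 * 10000) * 1000
DC = 518400.0000 / 4660000

0.1112 mm/day


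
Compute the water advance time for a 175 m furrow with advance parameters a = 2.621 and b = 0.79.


t = (L/a)^(1/b)
t = (175/2.621)^(1/0.79)
t = 66.768409^(1/0.79)

203.9781 min


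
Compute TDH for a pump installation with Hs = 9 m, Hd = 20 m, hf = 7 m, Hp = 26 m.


TDH = Hs + Hd + hf + Hp = 9 + 20 + 7 + 26 = 62

62 m


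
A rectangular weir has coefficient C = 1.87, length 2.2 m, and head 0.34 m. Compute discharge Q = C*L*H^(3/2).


Q = C * L * H^(3/2) = 1.87 * 2.2 * 0.34^1.5 = 1.87 * 2.2 * 0.198252

0.8156 m^3/s


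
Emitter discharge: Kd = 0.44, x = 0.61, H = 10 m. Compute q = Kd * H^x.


q = Kd * H^x = 0.44 * 10^0.61 = 0.44 * 4.073803

1.7925 L/h


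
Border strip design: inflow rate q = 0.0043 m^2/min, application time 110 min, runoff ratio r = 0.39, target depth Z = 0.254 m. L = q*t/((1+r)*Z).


L = q*t/((1+r)*Z)
L = 0.0043*110/((1+0.39)*0.254)
L = 0.473/0.35306

1.3397 m


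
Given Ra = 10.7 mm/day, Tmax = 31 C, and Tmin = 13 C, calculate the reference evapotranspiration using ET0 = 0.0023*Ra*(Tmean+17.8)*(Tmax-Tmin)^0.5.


Tmean = (Tmax + Tmin)/2 = (31 + 13)/2 = 22.0
ET0 = 0.0023 * 10.7 * (22.0 + 17.8) * sqrt(31 - 13)
ET0 = 0.0023 * 10.7 * 39.8 * 4.242641

4.1556 mm/day


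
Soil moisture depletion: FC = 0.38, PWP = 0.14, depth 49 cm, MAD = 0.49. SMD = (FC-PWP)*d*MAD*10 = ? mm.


SMD = (FC - PWP) * d * MAD * 10
SMD = (0.38 - 0.14) * 49 * 0.49 * 10
SMD = 0.2400 * 49 * 0.49 * 10

57.6240 mm


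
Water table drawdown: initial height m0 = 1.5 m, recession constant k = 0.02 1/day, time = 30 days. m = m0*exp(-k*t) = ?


m = m0 * exp(-k*t)
m = 1.5 * exp(-0.02 * 30)
m = 1.5 * exp(-0.6000)

0.8232 m


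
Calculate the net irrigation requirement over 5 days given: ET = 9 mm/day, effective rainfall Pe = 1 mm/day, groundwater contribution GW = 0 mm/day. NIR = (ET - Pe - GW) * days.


Daily deficit = ET - Pe - GW = 9 - 1 - 0 = 8 mm/day
NIR = 8 * 5 = 40 mm

40.0000 mm


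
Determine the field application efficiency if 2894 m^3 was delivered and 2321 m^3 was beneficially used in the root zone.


Ea = V_root / V_field * 100 = 2321 / 2894 * 100 = 80.2004%

80.2004 %


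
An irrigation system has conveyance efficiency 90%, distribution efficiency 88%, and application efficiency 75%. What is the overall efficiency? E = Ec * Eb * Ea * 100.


Ec = 0.9, Eb = 0.88, Ea = 0.75
E = 0.9 * 0.88 * 0.75 * 100 = 59.4000%

59.4000 %


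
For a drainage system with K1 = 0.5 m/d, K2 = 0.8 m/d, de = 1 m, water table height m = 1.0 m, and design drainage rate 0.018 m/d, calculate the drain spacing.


S^2 = 8*K2*de*m/q + 4*K1*m^2/q
S^2 = 8*0.8*1*1.0/0.018 + 4*0.5*1.0^2/0.018
S = sqrt(466.6667)

21.6025 m


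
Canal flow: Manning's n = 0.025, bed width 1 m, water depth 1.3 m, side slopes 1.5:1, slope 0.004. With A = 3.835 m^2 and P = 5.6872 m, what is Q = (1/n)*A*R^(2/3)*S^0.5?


R = A/P = 3.835/5.6872 = 0.674321
Q = (1/0.025) * 3.835 * 0.674321^(2/3) * 0.004^0.5

7.4605 m^3/s


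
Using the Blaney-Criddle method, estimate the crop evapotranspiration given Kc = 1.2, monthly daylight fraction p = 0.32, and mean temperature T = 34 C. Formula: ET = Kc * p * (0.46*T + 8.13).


ET = Kc * p * (0.46*T + 8.13)
ET = 1.2 * 0.32 * (0.46*34 + 8.13)
ET = 1.2 * 0.32 * 23.7700

9.1277 mm/day


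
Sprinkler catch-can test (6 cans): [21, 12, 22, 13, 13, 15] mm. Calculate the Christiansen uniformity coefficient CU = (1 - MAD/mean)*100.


mean = 16.000000 mm
MAD = 3.666667 mm
CU = (1 - 3.666667/16.000000)*100

77.0833 %


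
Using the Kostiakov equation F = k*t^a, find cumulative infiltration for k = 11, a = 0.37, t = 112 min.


F = k * t^a = 11 * 112^0.37
F = 11 * 5.730740

63.0381 mm


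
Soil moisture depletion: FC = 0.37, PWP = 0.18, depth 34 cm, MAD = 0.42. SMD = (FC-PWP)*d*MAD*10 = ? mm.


SMD = (FC - PWP) * d * MAD * 10
SMD = (0.37 - 0.18) * 34 * 0.42 * 10
SMD = 0.1900 * 34 * 0.42 * 10

27.1320 mm


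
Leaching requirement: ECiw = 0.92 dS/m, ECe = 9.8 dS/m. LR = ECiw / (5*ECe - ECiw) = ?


LR = ECiw / (5*ECe - ECiw)
LR = 0.92 / (5*9.8 - 0.92)
LR = 0.92 / 48.0800

0.0191


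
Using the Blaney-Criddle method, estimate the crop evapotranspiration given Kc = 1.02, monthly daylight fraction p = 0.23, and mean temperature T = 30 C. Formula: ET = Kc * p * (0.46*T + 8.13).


ET = Kc * p * (0.46*T + 8.13)
ET = 1.02 * 0.23 * (0.46*30 + 8.13)
ET = 1.02 * 0.23 * 21.9300

5.1448 mm/day


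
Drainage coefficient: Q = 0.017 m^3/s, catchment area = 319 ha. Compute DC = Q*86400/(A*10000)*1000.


DC = Q * 86400 / (A * 10000) * 1000
DC = 0.017 * 86400 / (319 * 10000) * 1000
DC = 1468800.0000 / 3190000

0.4604 mm/day


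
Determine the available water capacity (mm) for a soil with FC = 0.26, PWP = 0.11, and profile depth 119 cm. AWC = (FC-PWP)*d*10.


AWC = (FC - PWP) * d * 10
AWC = (0.26 - 0.11) * 119 * 10
AWC = 0.1500 * 119 * 10

178.5000 mm


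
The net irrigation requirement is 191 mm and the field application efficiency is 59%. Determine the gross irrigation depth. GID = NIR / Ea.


Ea = 59% = 0.59
GID = NIR / Ea = 191 / 0.59 = 323.7288 mm

323.7288 mm


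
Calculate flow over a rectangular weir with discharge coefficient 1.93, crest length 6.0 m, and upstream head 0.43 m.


Q = C * L * H^(3/2) = 1.93 * 6.0 * 0.43^1.5 = 1.93 * 6.0 * 0.281970

3.2652 m^3/s


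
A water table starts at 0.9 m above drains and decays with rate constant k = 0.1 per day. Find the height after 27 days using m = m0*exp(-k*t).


m = m0 * exp(-k*t)
m = 0.9 * exp(-0.1 * 27)
m = 0.9 * exp(-2.7000)

0.0605 m


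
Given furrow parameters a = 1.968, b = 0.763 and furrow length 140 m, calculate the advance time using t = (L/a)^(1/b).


t = (L/a)^(1/b)
t = (140/1.968)^(1/0.763)
t = 71.138211^(1/0.763)

267.5443 min


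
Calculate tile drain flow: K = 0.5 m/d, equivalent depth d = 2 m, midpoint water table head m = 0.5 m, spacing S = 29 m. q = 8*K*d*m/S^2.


q = 8*K*d*m/S^2
q = 8*0.5*2*0.5/29^2
q = 4.0000 / 841

0.0048 m/d


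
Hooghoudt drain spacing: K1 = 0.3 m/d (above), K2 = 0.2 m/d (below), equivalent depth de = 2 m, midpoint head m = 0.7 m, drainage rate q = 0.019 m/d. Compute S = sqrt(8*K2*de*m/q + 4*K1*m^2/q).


S^2 = 8*K2*de*m/q + 4*K1*m^2/q
S^2 = 8*0.2*2*0.7/0.019 + 4*0.3*0.7^2/0.019
S = sqrt(148.8421)

12.2001 m


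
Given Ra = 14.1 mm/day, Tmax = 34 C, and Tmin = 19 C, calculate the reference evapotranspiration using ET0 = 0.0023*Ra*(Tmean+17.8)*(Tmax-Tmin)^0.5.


Tmean = (Tmax + Tmin)/2 = (34 + 19)/2 = 26.5
ET0 = 0.0023 * 14.1 * (26.5 + 17.8) * sqrt(34 - 19)
ET0 = 0.0023 * 14.1 * 44.3 * 3.872983

5.5641 mm/day


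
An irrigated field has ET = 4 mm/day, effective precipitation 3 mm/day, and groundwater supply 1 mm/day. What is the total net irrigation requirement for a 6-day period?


Daily deficit = ET - Pe - GW = 4 - 3 - 1 = 0 mm/day
NIR = 0 * 6 = 0 mm

0 mm


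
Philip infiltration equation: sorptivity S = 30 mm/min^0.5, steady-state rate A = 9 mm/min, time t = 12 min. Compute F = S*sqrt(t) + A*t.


F = S*sqrt(t) + A*t
F = 30*sqrt(12) + 9*12
F = 30*3.464102 + 108

211.9231 mm


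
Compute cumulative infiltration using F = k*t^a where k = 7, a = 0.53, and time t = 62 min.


F = k * t^a = 7 * 62^0.53
F = 7 * 8.911844

62.3829 mm


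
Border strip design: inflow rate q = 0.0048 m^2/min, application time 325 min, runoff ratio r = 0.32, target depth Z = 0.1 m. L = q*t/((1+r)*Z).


L = q*t/((1+r)*Z)
L = 0.0048*325/((1+0.32)*0.1)
L = 1.56/0.132

11.8182 m


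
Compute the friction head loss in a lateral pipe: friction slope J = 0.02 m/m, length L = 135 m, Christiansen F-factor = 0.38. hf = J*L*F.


hf = J * L * F = 0.02 * 135 * 0.38 = 1.0260 m

1.0260 m


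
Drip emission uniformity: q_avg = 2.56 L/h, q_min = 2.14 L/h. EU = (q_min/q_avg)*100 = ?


EU = (q_min/q_avg)*100 = (2.14/2.56)*100 = 83.5938%

83.5938 %


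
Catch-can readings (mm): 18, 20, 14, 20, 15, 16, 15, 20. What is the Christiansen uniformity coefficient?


mean = 17.250000 mm
MAD = 2.250000 mm
CU = (1 - 2.250000/17.250000)*100

86.9565 %


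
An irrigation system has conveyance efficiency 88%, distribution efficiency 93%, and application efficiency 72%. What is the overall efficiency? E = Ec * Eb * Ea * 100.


Ec = 0.88, Eb = 0.93, Ea = 0.72
E = 0.88 * 0.93 * 0.72 * 100 = 58.9248%

58.9248 %


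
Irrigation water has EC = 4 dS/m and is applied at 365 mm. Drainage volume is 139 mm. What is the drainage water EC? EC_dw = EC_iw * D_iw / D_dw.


EC_dw = EC_iw * D_iw / D_dw
EC_dw = 4 * 365 / 139
EC_dw = 1460 / 139

10.5036 dS/m


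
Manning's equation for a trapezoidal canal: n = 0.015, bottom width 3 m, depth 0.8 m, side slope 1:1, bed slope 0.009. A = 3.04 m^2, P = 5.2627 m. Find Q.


R = A/P = 3.04/5.2627 = 0.577650
Q = (1/0.015) * 3.04 * 0.577650^(2/3) * 0.009^0.5

13.3356 m^3/s


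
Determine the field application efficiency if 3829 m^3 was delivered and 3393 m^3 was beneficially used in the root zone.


Ea = V_root / V_field * 100 = 3393 / 3829 * 100 = 88.6132%

88.6132 %


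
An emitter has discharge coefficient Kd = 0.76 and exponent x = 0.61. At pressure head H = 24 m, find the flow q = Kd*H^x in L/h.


q = Kd * H^x = 0.76 * 24^0.61 = 0.76 * 6.949105

5.2813 L/h


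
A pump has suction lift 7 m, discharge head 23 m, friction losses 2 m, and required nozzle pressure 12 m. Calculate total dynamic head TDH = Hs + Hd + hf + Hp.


TDH = Hs + Hd + hf + Hp = 7 + 23 + 2 + 12 = 44

44 m


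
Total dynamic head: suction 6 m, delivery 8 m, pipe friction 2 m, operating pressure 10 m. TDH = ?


TDH = Hs + Hd + hf + Hp = 6 + 8 + 2 + 10 = 26

26 m


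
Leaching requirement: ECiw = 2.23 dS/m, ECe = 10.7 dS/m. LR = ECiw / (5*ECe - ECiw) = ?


LR = ECiw / (5*ECe - ECiw)
LR = 2.23 / (5*10.7 - 2.23)
LR = 2.23 / 51.2700

0.0435


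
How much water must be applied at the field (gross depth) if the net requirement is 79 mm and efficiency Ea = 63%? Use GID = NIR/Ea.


Ea = 63% = 0.63
GID = NIR / Ea = 79 / 0.63 = 125.3968 mm

125.3968 mm


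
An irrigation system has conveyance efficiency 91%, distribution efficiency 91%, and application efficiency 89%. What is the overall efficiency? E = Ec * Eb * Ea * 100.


Ec = 0.91, Eb = 0.91, Ea = 0.89
E = 0.91 * 0.91 * 0.89 * 100 = 73.7009%

73.7009 %


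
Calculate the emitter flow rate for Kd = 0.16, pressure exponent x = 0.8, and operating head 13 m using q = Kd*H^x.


q = Kd * H^x = 0.16 * 13^0.8 = 0.16 * 7.783137

1.2453 L/h


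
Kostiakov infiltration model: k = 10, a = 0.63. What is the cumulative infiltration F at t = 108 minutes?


F = k * t^a = 10 * 108^0.63
F = 10 * 19.101038

191.0104 mm


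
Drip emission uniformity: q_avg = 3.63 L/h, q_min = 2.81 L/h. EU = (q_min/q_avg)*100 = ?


EU = (q_min/q_avg)*100 = (2.81/3.63)*100 = 77.4105%

77.4105 %


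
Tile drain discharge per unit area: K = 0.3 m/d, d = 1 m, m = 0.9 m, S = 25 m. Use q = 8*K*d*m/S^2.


q = 8*K*d*m/S^2
q = 8*0.3*1*0.9/25^2
q = 2.1600 / 625

0.0035 m/d


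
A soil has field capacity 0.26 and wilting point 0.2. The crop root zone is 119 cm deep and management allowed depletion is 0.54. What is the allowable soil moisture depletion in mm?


SMD = (FC - PWP) * d * MAD * 10
SMD = (0.26 - 0.2) * 119 * 0.54 * 10
SMD = 0.0600 * 119 * 0.54 * 10

38.5560 mm


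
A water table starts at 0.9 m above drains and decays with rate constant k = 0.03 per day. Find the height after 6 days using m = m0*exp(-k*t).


m = m0 * exp(-k*t)
m = 0.9 * exp(-0.03 * 6)
m = 0.9 * exp(-0.1800)

0.7517 m


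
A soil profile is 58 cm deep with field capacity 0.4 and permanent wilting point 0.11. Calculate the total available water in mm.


AWC = (FC - PWP) * d * 10
AWC = (0.4 - 0.11) * 58 * 10
AWC = 0.2900 * 58 * 10

168.2000 mm


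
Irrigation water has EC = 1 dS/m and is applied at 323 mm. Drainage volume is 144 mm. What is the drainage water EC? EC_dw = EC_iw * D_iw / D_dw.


EC_dw = EC_iw * D_iw / D_dw
EC_dw = 1 * 323 / 144
EC_dw = 323 / 144

2.2431 dS/m


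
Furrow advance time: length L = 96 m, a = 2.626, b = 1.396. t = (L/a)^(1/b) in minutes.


t = (L/a)^(1/b)
t = (96/2.626)^(1/1.396)
t = 36.557502^(1/1.396)

13.1708 min


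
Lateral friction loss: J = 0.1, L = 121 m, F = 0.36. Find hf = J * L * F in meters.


hf = J * L * F = 0.1 * 121 * 0.36 = 4.3560 m

4.3560 m


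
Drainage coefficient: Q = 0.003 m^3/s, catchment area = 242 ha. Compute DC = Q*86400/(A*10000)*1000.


DC = Q * 86400 / (A * 10000) * 1000
DC = 0.003 * 86400 / (242 * 10000) * 1000
DC = 259200.0000 / 2420000

0.1071 mm/day


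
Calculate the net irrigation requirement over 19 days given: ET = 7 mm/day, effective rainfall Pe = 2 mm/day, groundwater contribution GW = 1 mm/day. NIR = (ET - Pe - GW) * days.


Daily deficit = ET - Pe - GW = 7 - 2 - 1 = 4 mm/day
NIR = 4 * 19 = 76 mm

76.0000 mm


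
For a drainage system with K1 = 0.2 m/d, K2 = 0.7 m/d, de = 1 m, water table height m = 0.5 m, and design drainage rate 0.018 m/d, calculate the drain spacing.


S^2 = 8*K2*de*m/q + 4*K1*m^2/q
S^2 = 8*0.7*1*0.5/0.018 + 4*0.2*0.5^2/0.018
S = sqrt(166.6667)

12.9099 m


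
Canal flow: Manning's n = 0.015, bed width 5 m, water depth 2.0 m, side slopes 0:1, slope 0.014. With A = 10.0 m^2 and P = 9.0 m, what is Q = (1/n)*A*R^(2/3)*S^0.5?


R = A/P = 10.0/9.0 = 1.111111
Q = (1/0.015) * 10.0 * 1.111111^(2/3) * 0.014^0.5

84.6209 m^3/s


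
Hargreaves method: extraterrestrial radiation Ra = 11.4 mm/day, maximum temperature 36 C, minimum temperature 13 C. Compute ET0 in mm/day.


Tmean = (Tmax + Tmin)/2 = (36 + 13)/2 = 24.5
ET0 = 0.0023 * 11.4 * (24.5 + 17.8) * sqrt(36 - 13)
ET0 = 0.0023 * 11.4 * 42.3 * 4.795832

5.3191 mm/day


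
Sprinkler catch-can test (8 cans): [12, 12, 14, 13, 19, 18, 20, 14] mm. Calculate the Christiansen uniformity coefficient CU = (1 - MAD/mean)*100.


mean = 15.250000 mm
MAD = 2.812500 mm
CU = (1 - 2.812500/15.250000)*100

81.5574 %


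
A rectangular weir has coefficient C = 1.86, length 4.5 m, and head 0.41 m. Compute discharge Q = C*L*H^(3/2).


Q = C * L * H^(3/2) = 1.86 * 4.5 * 0.41^1.5 = 1.86 * 4.5 * 0.262528

2.1974 m^3/s


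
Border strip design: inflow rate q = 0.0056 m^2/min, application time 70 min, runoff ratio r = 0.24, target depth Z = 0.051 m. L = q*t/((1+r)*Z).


L = q*t/((1+r)*Z)
L = 0.0056*70/((1+0.24)*0.051)
L = 0.392/0.06324

6.1986 m


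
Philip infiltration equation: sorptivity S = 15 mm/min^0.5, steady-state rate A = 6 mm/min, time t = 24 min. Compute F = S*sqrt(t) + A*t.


F = S*sqrt(t) + A*t
F = 15*sqrt(24) + 6*24
F = 15*4.898979 + 144

217.4847 mm


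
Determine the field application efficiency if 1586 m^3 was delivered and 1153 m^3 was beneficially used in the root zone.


Ea = V_root / V_field * 100 = 1153 / 1586 * 100 = 72.6986%

72.6986 %


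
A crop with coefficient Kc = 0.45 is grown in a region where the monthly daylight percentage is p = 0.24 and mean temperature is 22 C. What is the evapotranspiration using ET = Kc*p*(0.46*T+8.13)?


ET = Kc * p * (0.46*T + 8.13)
ET = 0.45 * 0.24 * (0.46*22 + 8.13)
ET = 0.45 * 0.24 * 18.2500

1.9710 mm/day


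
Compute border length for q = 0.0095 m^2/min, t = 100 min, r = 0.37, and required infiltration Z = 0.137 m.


L = q*t/((1+r)*Z)
L = 0.0095*100/((1+0.37)*0.137)
L = 0.95/0.18769

5.0615 m


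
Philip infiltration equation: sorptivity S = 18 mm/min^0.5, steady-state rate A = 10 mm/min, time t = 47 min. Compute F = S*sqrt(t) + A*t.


F = S*sqrt(t) + A*t
F = 18*sqrt(47) + 10*47
F = 18*6.855655 + 470

593.4018 mm


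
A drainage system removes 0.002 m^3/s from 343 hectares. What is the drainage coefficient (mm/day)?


DC = Q * 86400 / (A * 10000) * 1000
DC = 0.002 * 86400 / (343 * 10000) * 1000
DC = 172800.0000 / 3430000

0.0504 mm/day


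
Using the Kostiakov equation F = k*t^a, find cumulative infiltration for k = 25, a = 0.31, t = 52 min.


F = k * t^a = 25 * 52^0.31
F = 25 * 3.403777

85.0944 mm


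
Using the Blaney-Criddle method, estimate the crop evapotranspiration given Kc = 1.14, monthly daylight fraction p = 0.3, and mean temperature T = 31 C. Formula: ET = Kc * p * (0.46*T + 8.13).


ET = Kc * p * (0.46*T + 8.13)
ET = 1.14 * 0.3 * (0.46*31 + 8.13)
ET = 1.14 * 0.3 * 22.3900

7.6574 mm/day


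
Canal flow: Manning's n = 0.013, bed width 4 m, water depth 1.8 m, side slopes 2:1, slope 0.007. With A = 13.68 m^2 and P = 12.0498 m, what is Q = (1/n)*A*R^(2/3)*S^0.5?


R = A/P = 13.68/12.0498 = 1.135289
Q = (1/0.013) * 13.68 * 1.135289^(2/3) * 0.007^0.5

95.8141 m^3/s


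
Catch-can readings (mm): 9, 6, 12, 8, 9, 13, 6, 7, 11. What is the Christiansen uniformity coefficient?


mean = 9.000000 mm
MAD = 2.000000 mm
CU = (1 - 2.000000/9.000000)*100

77.7778 %


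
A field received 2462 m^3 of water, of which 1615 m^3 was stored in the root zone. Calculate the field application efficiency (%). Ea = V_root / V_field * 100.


Ea = V_root / V_field * 100 = 1615 / 2462 * 100 = 65.5971%

65.5971 %


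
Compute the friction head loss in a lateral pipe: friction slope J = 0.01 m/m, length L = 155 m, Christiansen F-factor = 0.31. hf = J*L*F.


hf = J * L * F = 0.01 * 155 * 0.31 = 0.4805 m

0.4805 m


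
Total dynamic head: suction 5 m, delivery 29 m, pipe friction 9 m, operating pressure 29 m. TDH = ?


TDH = Hs + Hd + hf + Hp = 5 + 29 + 9 + 29 = 72

72 m


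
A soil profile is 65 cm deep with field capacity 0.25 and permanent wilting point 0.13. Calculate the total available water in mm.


AWC = (FC - PWP) * d * 10
AWC = (0.25 - 0.13) * 65 * 10
AWC = 0.1200 * 65 * 10

78.0000 mm


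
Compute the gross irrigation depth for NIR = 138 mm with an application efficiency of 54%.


Ea = 54% = 0.54
GID = NIR / Ea = 138 / 0.54 = 255.5556 mm

255.5556 mm


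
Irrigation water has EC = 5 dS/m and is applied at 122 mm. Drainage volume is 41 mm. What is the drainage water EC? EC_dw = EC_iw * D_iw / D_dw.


EC_dw = EC_iw * D_iw / D_dw
EC_dw = 5 * 122 / 41
EC_dw = 610 / 41

14.8780 dS/m


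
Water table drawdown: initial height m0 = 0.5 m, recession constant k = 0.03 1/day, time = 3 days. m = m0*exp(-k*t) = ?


m = m0 * exp(-k*t)
m = 0.5 * exp(-0.03 * 3)
m = 0.5 * exp(-0.0900)

0.4570 m


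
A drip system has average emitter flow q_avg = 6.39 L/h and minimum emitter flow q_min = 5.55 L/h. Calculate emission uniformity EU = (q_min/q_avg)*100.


EU = (q_min/q_avg)*100 = (5.55/6.39)*100 = 86.8545%

86.8545 %


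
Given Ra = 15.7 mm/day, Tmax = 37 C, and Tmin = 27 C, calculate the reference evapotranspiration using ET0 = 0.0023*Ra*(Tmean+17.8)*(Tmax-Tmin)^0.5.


Tmean = (Tmax + Tmin)/2 = (37 + 27)/2 = 32.0
ET0 = 0.0023 * 15.7 * (32.0 + 17.8) * sqrt(37 - 27)
ET0 = 0.0023 * 15.7 * 49.8 * 3.162278

5.6867 mm/day


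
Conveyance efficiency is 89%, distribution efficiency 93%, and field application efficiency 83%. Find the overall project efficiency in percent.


Ec = 0.89, Eb = 0.93, Ea = 0.83
E = 0.89 * 0.93 * 0.83 * 100 = 68.6991%

68.6991 %


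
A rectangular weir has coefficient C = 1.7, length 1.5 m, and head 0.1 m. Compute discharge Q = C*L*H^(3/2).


Q = C * L * H^(3/2) = 1.7 * 1.5 * 0.1^1.5 = 1.7 * 1.5 * 0.031623

0.0806 m^3/s


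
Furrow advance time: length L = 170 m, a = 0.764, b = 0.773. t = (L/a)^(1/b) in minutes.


t = (L/a)^(1/b)
t = (170/0.764)^(1/0.773)
t = 222.513089^(1/0.773)

1088.1343 min


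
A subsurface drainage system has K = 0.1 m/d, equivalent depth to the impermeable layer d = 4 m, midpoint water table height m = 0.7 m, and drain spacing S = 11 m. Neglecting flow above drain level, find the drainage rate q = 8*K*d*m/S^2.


q = 8*K*d*m/S^2
q = 8*0.1*4*0.7/11^2
q = 2.2400 / 121

0.0185 m/d


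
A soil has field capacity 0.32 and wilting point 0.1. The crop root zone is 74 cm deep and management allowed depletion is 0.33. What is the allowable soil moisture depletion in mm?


SMD = (FC - PWP) * d * MAD * 10
SMD = (0.32 - 0.1) * 74 * 0.33 * 10
SMD = 0.2200 * 74 * 0.33 * 10

53.7240 mm


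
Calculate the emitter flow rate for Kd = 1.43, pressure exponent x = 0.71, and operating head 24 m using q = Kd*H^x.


q = Kd * H^x = 1.43 * 24^0.71 = 1.43 * 9.548826

13.6548 L/h


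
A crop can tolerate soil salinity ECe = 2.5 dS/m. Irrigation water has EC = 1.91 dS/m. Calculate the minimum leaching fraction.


LR = ECiw / (5*ECe - ECiw)
LR = 1.91 / (5*2.5 - 1.91)
LR = 1.91 / 10.5900

0.1804


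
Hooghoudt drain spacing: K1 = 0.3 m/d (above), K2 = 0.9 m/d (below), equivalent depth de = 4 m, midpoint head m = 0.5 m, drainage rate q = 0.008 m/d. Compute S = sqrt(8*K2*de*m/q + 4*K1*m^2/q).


S^2 = 8*K2*de*m/q + 4*K1*m^2/q
S^2 = 8*0.9*4*0.5/0.008 + 4*0.3*0.5^2/0.008
S = sqrt(1837.5000)

42.8661 m


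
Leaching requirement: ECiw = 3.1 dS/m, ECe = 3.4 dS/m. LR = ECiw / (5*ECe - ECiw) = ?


LR = ECiw / (5*ECe - ECiw)
LR = 3.1 / (5*3.4 - 3.1)
LR = 3.1 / 13.9000

0.2230


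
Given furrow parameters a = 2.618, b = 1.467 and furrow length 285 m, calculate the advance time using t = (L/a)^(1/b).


t = (L/a)^(1/b)
t = (285/2.618)^(1/1.467)
t = 108.861727^(1/1.467)

24.4604 min


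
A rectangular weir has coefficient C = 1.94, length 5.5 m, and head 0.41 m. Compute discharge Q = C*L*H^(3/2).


Q = C * L * H^(3/2) = 1.94 * 5.5 * 0.41^1.5 = 1.94 * 5.5 * 0.262528

2.8012 m^3/s


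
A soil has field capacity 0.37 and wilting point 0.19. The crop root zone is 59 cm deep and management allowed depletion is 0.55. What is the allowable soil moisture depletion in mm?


SMD = (FC - PWP) * d * MAD * 10
SMD = (0.37 - 0.19) * 59 * 0.55 * 10
SMD = 0.1800 * 59 * 0.55 * 10

58.4100 mm


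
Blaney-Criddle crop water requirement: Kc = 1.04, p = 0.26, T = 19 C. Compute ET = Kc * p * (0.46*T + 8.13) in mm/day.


ET = Kc * p * (0.46*T + 8.13)
ET = 1.04 * 0.26 * (0.46*19 + 8.13)
ET = 1.04 * 0.26 * 16.8700

4.5616 mm/day


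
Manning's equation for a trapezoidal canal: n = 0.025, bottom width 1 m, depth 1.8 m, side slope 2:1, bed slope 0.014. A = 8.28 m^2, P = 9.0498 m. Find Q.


R = A/P = 8.28/9.0498 = 0.914937
Q = (1/0.025) * 8.28 * 0.914937^(2/3) * 0.014^0.5

36.9330 m^3/s


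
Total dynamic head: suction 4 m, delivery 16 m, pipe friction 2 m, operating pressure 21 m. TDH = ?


TDH = Hs + Hd + hf + Hp = 4 + 16 + 2 + 21 = 43

43 m


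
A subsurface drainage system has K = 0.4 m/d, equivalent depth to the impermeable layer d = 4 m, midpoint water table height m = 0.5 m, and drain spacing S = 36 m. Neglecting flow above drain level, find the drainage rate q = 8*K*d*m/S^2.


q = 8*K*d*m/S^2
q = 8*0.4*4*0.5/36^2
q = 6.4000 / 1296

0.0049 m/d


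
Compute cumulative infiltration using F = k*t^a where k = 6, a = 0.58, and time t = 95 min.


F = k * t^a = 6 * 95^0.58
F = 6 * 14.030711

84.1843 mm


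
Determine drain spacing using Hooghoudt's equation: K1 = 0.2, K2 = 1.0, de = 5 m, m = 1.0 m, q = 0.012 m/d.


S^2 = 8*K2*de*m/q + 4*K1*m^2/q
S^2 = 8*1.0*5*1.0/0.012 + 4*0.2*1.0^2/0.012
S = sqrt(3400.0000)

58.3095 m


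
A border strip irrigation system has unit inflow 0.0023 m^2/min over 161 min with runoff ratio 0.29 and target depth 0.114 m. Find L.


L = q*t/((1+r)*Z)
L = 0.0023*161/((1+0.29)*0.114)
L = 0.3703/0.14706

2.5180 m


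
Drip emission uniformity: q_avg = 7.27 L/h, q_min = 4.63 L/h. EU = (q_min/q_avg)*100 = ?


EU = (q_min/q_avg)*100 = (4.63/7.27)*100 = 63.6864%

63.6864 %


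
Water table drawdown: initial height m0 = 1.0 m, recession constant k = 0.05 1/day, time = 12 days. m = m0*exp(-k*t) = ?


m = m0 * exp(-k*t)
m = 1.0 * exp(-0.05 * 12)
m = 1.0 * exp(-0.6000)

0.5488 m


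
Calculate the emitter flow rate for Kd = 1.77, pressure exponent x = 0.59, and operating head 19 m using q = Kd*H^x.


q = Kd * H^x = 1.77 * 19^0.59 = 1.77 * 5.681521

10.0563 L/h


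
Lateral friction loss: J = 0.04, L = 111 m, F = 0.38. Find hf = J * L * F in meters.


hf = J * L * F = 0.04 * 111 * 0.38 = 1.6872 m

1.6872 m


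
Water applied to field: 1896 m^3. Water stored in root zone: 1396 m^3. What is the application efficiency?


Ea = V_root / V_field * 100 = 1396 / 1896 * 100 = 73.6287%

73.6287 %


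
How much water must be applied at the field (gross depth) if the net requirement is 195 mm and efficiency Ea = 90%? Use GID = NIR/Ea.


Ea = 90% = 0.9
GID = NIR / Ea = 195 / 0.9 = 216.6667 mm

216.6667 mm


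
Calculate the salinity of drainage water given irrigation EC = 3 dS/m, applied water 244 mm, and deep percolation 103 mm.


EC_dw = EC_iw * D_iw / D_dw
EC_dw = 3 * 244 / 103
EC_dw = 732 / 103

7.1068 dS/m


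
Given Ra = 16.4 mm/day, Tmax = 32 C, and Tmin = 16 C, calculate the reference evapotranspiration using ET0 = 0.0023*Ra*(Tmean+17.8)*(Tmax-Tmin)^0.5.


Tmean = (Tmax + Tmin)/2 = (32 + 16)/2 = 24.0
ET0 = 0.0023 * 16.4 * (24.0 + 17.8) * sqrt(32 - 16)
ET0 = 0.0023 * 16.4 * 41.8 * 4.000000

6.3068 mm/day


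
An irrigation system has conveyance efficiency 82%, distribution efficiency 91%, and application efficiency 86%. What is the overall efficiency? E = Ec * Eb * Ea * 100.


Ec = 0.82, Eb = 0.91, Ea = 0.86
E = 0.82 * 0.91 * 0.86 * 100 = 64.1732%

64.1732 %


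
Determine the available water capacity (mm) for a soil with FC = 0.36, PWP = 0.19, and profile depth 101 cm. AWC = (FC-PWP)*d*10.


AWC = (FC - PWP) * d * 10
AWC = (0.36 - 0.19) * 101 * 10
AWC = 0.1700 * 101 * 10

171.7000 mm


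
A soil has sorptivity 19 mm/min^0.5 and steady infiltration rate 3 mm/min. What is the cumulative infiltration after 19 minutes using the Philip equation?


F = S*sqrt(t) + A*t
F = 19*sqrt(19) + 3*19
F = 19*4.358899 + 57

139.8191 mm


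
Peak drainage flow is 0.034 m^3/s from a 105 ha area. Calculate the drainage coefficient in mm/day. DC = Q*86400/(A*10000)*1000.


DC = Q * 86400 / (A * 10000) * 1000
DC = 0.034 * 86400 / (105 * 10000) * 1000
DC = 2937600.0000 / 1050000

2.7977 mm/day


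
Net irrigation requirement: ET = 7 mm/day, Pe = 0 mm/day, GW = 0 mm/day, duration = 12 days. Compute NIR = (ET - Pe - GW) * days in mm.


Daily deficit = ET - Pe - GW = 7 - 0 - 0 = 7 mm/day
NIR = 7 * 12 = 84 mm

84.0000 mm


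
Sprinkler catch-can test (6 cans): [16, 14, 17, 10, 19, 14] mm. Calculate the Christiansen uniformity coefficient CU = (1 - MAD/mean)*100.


mean = 15.000000 mm
MAD = 2.333333 mm
CU = (1 - 2.333333/15.000000)*100

84.4444 %


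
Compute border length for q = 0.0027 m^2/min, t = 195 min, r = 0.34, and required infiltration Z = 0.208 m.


L = q*t/((1+r)*Z)
L = 0.0027*195/((1+0.34)*0.208)
L = 0.5265/0.27872

1.8890 m


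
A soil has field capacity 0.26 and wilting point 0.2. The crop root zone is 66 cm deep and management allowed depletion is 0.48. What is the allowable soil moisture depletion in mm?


SMD = (FC - PWP) * d * MAD * 10
SMD = (0.26 - 0.2) * 66 * 0.48 * 10
SMD = 0.0600 * 66 * 0.48 * 10

19.0080 mm


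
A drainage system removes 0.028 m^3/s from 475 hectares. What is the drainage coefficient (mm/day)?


DC = Q * 86400 / (A * 10000) * 1000
DC = 0.028 * 86400 / (475 * 10000) * 1000
DC = 2419200.0000 / 4750000

0.5093 mm/day


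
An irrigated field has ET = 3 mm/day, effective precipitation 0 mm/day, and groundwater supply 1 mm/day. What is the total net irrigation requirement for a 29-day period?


Daily deficit = ET - Pe - GW = 3 - 0 - 1 = 2 mm/day
NIR = 2 * 29 = 58 mm

58.0000 mm


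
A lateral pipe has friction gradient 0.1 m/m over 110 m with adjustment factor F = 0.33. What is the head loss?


hf = J * L * F = 0.1 * 110 * 0.33 = 3.6300 m

3.6300 m


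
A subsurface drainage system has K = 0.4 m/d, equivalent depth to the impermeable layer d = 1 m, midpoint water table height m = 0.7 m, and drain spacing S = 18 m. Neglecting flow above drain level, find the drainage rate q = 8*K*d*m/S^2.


q = 8*K*d*m/S^2
q = 8*0.4*1*0.7/18^2
q = 2.2400 / 324

0.0069 m/d


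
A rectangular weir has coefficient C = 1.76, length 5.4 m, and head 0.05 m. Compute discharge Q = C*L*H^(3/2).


Q = C * L * H^(3/2) = 1.76 * 5.4 * 0.05^1.5 = 1.76 * 5.4 * 0.011180

0.1063 m^3/s


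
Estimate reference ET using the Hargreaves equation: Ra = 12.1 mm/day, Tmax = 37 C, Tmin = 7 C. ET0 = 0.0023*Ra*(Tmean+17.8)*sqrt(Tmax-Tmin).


Tmean = (Tmax + Tmin)/2 = (37 + 7)/2 = 22.0
ET0 = 0.0023 * 12.1 * (22.0 + 17.8) * sqrt(37 - 7)
ET0 = 0.0023 * 12.1 * 39.8 * 5.477226

6.0668 mm/day


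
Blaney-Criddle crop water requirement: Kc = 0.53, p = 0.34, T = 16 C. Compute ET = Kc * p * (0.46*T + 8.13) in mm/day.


ET = Kc * p * (0.46*T + 8.13)
ET = 0.53 * 0.34 * (0.46*16 + 8.13)
ET = 0.53 * 0.34 * 15.4900

2.7913 mm/day


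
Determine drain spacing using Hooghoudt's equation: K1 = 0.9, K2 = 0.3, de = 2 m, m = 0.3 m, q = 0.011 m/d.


S^2 = 8*K2*de*m/q + 4*K1*m^2/q
S^2 = 8*0.3*2*0.3/0.011 + 4*0.9*0.3^2/0.011
S = sqrt(160.3636)

12.6635 m


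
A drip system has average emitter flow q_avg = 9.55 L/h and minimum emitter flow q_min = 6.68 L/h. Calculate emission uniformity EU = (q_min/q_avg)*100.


EU = (q_min/q_avg)*100 = (6.68/9.55)*100 = 69.9476%

69.9476 %


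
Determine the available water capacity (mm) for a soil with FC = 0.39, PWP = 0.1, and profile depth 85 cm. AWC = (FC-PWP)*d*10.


AWC = (FC - PWP) * d * 10
AWC = (0.39 - 0.1) * 85 * 10
AWC = 0.2900 * 85 * 10

246.5000 mm


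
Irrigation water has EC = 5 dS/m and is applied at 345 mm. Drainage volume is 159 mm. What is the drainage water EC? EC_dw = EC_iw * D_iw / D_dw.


EC_dw = EC_iw * D_iw / D_dw
EC_dw = 5 * 345 / 159
EC_dw = 1725 / 159

10.8491 dS/m


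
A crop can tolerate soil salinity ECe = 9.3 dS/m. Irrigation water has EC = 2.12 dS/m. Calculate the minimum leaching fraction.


LR = ECiw / (5*ECe - ECiw)
LR = 2.12 / (5*9.3 - 2.12)
LR = 2.12 / 44.3800

0.0478


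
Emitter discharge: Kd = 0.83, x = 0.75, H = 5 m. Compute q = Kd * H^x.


q = Kd * H^x = 0.83 * 5^0.75 = 0.83 * 3.343702

2.7753 L/h


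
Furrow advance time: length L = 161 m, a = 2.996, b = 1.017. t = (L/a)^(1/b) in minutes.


t = (L/a)^(1/b)
t = (161/2.996)^(1/1.017)
t = 53.738318^(1/1.017)

50.2760 min


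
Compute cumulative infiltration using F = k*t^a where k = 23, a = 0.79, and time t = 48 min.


F = k * t^a = 23 * 48^0.79
F = 23 * 21.290241

489.6755 mm


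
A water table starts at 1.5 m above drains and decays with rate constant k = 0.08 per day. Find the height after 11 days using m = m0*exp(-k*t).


m = m0 * exp(-k*t)
m = 1.5 * exp(-0.08 * 11)
m = 1.5 * exp(-0.8800)

0.6222 m


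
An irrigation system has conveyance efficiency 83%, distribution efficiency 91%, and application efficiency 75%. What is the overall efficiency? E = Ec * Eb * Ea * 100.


Ec = 0.83, Eb = 0.91, Ea = 0.75
E = 0.83 * 0.91 * 0.75 * 100 = 56.6475%

56.6475 %


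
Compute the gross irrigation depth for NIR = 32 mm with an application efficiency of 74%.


Ea = 74% = 0.74
GID = NIR / Ea = 32 / 0.74 = 43.2432 mm

43.2432 mm


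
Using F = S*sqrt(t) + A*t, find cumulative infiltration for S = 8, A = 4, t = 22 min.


F = S*sqrt(t) + A*t
F = 8*sqrt(22) + 4*22
F = 8*4.690416 + 88

125.5233 mm


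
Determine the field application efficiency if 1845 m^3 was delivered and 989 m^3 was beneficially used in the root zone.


Ea = V_root / V_field * 100 = 989 / 1845 * 100 = 53.6043%

53.6043 %


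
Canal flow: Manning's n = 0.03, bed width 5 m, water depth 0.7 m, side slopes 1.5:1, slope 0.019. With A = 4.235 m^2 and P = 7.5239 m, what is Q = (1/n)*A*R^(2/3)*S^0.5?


R = A/P = 4.235/7.5239 = 0.562873
Q = (1/0.03) * 4.235 * 0.562873^(2/3) * 0.019^0.5

13.2653 m^3/s


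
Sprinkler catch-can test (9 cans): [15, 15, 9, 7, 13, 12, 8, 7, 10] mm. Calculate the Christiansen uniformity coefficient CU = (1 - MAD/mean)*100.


mean = 10.666667 mm
MAD = 2.740741 mm
CU = (1 - 2.740741/10.666667)*100

74.3056 %


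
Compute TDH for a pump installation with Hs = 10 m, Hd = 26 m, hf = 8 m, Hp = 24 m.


TDH = Hs + Hd + hf + Hp = 10 + 26 + 8 + 24 = 68

68 m


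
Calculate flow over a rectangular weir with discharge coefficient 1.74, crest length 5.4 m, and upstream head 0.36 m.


Q = C * L * H^(3/2) = 1.74 * 5.4 * 0.36^1.5 = 1.74 * 5.4 * 0.216000

2.0295 m^3/s


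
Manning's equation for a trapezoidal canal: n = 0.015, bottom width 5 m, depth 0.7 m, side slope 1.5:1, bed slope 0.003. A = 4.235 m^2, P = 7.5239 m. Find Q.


R = A/P = 4.235/7.5239 = 0.562873
Q = (1/0.015) * 4.235 * 0.562873^(2/3) * 0.003^0.5

10.5422 m^3/s


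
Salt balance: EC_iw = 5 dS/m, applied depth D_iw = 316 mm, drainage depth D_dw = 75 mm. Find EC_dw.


EC_dw = EC_iw * D_iw / D_dw
EC_dw = 5 * 316 / 75
EC_dw = 1580 / 75

21.0667 dS/m


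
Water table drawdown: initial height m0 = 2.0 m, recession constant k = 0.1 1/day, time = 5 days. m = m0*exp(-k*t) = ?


m = m0 * exp(-k*t)
m = 2.0 * exp(-0.1 * 5)
m = 2.0 * exp(-0.5000)

1.2131 m


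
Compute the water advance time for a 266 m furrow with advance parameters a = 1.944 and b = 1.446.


t = (L/a)^(1/b)
t = (266/1.944)^(1/1.446)
t = 136.831276^(1/1.446)

30.0128 min


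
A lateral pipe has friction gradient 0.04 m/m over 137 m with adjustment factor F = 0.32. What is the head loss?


hf = J * L * F = 0.04 * 137 * 0.32 = 1.7536 m

1.7536 m


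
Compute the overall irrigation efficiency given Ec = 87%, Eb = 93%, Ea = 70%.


Ec = 0.87, Eb = 0.93, Ea = 0.7
E = 0.87 * 0.93 * 0.7 * 100 = 56.6370%

56.6370 %


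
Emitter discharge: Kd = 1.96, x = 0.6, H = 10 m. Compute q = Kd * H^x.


q = Kd * H^x = 1.96 * 10^0.6 = 1.96 * 3.981072

7.8029 L/h


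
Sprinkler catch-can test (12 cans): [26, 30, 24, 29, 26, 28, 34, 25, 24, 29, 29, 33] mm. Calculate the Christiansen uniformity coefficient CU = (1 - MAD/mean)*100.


mean = 28.083333 mm
MAD = 2.583333 mm
CU = (1 - 2.583333/28.083333)*100

90.8012 %


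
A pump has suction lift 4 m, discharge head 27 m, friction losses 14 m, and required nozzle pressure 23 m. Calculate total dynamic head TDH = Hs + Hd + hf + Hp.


TDH = Hs + Hd + hf + Hp = 4 + 27 + 14 + 23 = 68

68 m


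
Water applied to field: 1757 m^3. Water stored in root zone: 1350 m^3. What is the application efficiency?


Ea = V_root / V_field * 100 = 1350 / 1757 * 100 = 76.8355%

76.8355 %
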